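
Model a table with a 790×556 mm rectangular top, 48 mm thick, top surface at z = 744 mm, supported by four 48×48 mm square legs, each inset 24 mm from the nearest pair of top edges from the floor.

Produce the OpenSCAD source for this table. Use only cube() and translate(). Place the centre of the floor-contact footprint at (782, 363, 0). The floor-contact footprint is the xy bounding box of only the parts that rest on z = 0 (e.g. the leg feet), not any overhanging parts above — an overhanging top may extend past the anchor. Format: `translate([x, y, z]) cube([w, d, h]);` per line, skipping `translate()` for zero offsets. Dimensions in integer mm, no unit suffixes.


// leg_h = 744 - 48 = 696
translate([387, 85, 696]) cube([790, 556, 48]);
translate([411, 109, 0]) cube([48, 48, 696]);
translate([1105, 109, 0]) cube([48, 48, 696]);
translate([411, 569, 0]) cube([48, 48, 696]);
translate([1105, 569, 0]) cube([48, 48, 696]);


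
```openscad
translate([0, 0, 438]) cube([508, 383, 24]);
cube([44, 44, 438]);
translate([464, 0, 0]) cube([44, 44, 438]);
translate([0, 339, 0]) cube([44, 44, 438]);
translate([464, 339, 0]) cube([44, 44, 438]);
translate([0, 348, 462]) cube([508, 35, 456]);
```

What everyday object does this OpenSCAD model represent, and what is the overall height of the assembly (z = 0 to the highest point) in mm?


A chair. The overall height is 918 mm.

A slab on four corner posts with a tall panel at the back — a chair. The seat slab sits at z = 438 with thickness 24, and the 456 mm backrest starts at the seat top, so the overall height is 438 + 24 + 456 = 918 mm.


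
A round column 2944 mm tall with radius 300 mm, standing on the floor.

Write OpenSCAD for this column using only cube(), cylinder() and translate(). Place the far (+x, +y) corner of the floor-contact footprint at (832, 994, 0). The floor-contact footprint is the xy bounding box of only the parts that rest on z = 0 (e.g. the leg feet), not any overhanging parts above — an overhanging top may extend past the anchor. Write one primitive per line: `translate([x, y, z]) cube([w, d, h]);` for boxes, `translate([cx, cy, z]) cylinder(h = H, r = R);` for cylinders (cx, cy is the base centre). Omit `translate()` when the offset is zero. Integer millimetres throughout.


translate([532, 694, 0]) cylinder(h = 2944, r = 300);


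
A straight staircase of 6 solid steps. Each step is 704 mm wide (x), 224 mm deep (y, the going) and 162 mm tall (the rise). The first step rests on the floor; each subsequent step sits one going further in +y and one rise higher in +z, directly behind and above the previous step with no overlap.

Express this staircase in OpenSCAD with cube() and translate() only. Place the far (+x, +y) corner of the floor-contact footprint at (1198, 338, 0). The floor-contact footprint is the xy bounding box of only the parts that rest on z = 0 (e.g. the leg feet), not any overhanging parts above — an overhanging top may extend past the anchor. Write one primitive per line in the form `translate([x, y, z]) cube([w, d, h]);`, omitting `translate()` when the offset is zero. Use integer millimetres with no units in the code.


translate([494, 114, 0]) cube([704, 224, 162]);
translate([494, 338, 162]) cube([704, 224, 162]);
translate([494, 562, 324]) cube([704, 224, 162]);
translate([494, 786, 486]) cube([704, 224, 162]);
translate([494, 1010, 648]) cube([704, 224, 162]);
translate([494, 1234, 810]) cube([704, 224, 162]);


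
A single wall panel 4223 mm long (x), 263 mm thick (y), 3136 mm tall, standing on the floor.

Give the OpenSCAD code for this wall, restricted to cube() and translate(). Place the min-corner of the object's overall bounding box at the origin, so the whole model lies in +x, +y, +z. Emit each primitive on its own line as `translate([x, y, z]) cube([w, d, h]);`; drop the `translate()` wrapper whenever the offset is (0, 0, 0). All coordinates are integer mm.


cube([4223, 263, 3136]);


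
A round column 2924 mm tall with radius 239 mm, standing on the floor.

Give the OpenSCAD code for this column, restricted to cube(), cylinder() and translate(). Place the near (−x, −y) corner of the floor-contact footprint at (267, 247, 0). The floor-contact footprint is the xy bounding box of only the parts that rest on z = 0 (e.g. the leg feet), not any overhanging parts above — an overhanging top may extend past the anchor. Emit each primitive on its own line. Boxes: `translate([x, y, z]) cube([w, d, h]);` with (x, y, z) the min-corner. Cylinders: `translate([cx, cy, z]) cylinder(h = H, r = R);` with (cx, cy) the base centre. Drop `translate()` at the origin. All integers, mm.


translate([506, 486, 0]) cylinder(h = 2924, r = 239);


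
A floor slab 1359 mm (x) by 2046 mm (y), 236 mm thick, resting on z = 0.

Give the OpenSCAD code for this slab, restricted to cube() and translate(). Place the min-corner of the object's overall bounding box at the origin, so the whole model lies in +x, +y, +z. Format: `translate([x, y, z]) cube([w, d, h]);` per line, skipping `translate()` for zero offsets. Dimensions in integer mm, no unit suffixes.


cube([1359, 2046, 236]);


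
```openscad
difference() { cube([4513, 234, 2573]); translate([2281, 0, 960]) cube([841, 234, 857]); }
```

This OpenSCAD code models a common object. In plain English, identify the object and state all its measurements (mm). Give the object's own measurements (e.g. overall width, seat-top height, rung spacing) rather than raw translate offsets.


A wall 4513 mm long (x), 234 mm thick (y), 2573 mm tall, with a rectangular window opening cut through it. The opening is 841 mm wide and 857 mm tall; its sill is at z = 960 mm and its near (−x) edge is 2281 mm from the wall's −x end. The opening passes through the full wall thickness.


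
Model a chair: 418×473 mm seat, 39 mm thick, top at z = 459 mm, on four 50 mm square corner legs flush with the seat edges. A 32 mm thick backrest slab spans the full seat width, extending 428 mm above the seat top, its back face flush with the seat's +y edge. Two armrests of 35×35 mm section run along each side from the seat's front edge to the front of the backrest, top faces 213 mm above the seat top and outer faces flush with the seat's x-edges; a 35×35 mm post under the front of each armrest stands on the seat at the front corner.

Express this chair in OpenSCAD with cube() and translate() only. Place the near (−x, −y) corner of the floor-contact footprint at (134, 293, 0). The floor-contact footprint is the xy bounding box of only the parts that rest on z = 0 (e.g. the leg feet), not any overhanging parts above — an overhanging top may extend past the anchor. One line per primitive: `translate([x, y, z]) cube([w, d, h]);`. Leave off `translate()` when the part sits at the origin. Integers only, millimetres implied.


translate([134, 293, 420]) cube([418, 473, 39]);
translate([134, 293, 0]) cube([50, 50, 420]);
translate([502, 293, 0]) cube([50, 50, 420]);
translate([134, 716, 0]) cube([50, 50, 420]);
translate([502, 716, 0]) cube([50, 50, 420]);
translate([134, 734, 459]) cube([418, 32, 428]);
translate([134, 293, 637]) cube([35, 441, 35]);
translate([517, 293, 637]) cube([35, 441, 35]);
translate([134, 293, 459]) cube([35, 35, 178]);
translate([517, 293, 459]) cube([35, 35, 178]);


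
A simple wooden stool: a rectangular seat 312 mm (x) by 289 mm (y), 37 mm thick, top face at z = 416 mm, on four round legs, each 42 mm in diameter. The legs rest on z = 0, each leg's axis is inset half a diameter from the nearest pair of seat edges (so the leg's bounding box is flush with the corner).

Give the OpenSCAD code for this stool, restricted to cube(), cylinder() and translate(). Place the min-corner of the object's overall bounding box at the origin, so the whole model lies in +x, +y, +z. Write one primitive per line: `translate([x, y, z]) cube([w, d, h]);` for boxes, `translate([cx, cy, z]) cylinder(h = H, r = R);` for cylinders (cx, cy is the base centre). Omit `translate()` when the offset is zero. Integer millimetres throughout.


translate([0, 0, 379]) cube([312, 289, 37]);
translate([21, 21, 0]) cylinder(h = 379, r = 21);
translate([291, 21, 0]) cylinder(h = 379, r = 21);
translate([21, 268, 0]) cylinder(h = 379, r = 21);
translate([291, 268, 0]) cylinder(h = 379, r = 21);


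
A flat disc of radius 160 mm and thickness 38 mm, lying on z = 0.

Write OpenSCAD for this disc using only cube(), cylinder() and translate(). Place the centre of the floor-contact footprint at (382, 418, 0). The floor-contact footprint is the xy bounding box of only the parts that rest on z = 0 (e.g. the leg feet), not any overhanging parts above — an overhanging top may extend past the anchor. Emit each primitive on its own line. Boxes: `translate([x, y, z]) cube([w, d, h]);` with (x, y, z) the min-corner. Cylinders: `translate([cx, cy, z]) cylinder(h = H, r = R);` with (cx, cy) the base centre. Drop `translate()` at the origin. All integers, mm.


translate([382, 418, 0]) cylinder(h = 38, r = 160);


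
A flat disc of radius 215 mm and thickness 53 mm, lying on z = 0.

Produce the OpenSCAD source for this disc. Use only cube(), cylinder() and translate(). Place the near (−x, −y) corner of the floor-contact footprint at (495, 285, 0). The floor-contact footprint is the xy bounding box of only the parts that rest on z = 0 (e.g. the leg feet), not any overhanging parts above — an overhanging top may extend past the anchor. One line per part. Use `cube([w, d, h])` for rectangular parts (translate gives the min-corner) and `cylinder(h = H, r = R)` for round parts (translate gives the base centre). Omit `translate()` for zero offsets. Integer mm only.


translate([710, 500, 0]) cylinder(h = 53, r = 215);


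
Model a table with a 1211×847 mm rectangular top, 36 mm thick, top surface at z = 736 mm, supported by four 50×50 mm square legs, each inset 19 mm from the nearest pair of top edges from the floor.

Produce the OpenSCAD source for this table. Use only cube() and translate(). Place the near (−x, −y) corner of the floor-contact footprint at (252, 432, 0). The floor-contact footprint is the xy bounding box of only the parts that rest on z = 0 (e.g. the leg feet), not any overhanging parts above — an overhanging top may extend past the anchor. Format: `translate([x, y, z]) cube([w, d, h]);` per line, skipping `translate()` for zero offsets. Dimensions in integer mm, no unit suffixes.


translate([233, 413, 700]) cube([1211, 847, 36]);
translate([252, 432, 0]) cube([50, 50, 700]);
translate([1375, 432, 0]) cube([50, 50, 700]);
translate([252, 1191, 0]) cube([50, 50, 700]);
translate([1375, 1191, 0]) cube([50, 50, 700]);


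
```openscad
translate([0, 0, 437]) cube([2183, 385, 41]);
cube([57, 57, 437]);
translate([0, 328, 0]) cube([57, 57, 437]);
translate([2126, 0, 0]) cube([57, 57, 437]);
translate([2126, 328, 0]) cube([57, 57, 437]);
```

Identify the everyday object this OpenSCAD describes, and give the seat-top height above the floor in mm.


A bench. The seat-top height is 478 mm.

A long slab on four corner posts — a bench. The slab sits at z = 437 with thickness 41, so the top is 437 + 41 = 478 mm.


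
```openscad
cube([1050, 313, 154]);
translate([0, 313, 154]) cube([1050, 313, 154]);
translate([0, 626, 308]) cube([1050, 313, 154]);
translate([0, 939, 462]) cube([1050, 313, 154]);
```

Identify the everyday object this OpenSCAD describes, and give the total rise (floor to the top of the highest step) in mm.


A staircase. The total rise is 616 mm.

4 identical blocks, each offset up and back from the previous — a staircase. Each step is 154 mm tall and there are 4 of them, so the total rise is 4 × 154 = 616 mm.


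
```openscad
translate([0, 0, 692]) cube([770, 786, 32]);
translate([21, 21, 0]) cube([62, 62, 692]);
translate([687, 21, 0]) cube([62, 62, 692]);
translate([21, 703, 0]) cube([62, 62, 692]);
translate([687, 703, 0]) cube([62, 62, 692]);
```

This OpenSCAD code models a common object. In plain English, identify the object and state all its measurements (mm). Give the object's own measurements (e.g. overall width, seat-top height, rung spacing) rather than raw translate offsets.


A rectangular dining table. The top is 770×786×32 mm with its upper surface at z = 724 mm. It stands on four 62×62 mm square legs, each inset 21 mm from the nearest pair of top edges, running from the floor to the underside of the top.


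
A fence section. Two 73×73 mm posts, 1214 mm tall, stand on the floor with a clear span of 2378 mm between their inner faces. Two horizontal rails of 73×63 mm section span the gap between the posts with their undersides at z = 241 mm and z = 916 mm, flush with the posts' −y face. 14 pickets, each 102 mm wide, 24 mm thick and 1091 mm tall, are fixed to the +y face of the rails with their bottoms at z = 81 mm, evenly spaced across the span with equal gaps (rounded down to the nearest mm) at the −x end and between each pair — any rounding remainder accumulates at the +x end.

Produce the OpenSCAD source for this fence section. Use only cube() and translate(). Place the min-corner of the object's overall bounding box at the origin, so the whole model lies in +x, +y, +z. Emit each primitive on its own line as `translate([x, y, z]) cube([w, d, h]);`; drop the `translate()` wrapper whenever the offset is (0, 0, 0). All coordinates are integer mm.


cube([73, 73, 1214]);
translate([2451, 0, 0]) cube([73, 73, 1214]);
translate([73, 0, 241]) cube([2378, 73, 63]);
translate([73, 0, 916]) cube([2378, 73, 63]);
translate([136, 73, 81]) cube([102, 24, 1091]);
translate([301, 73, 81]) cube([102, 24, 1091]);
translate([466, 73, 81]) cube([102, 24, 1091]);
translate([631, 73, 81]) cube([102, 24, 1091]);
translate([796, 73, 81]) cube([102, 24, 1091]);
translate([961, 73, 81]) cube([102, 24, 1091]);
translate([1126, 73, 81]) cube([102, 24, 1091]);
translate([1291, 73, 81]) cube([102, 24, 1091]);
translate([1456, 73, 81]) cube([102, 24, 1091]);
translate([1621, 73, 81]) cube([102, 24, 1091]);
translate([1786, 73, 81]) cube([102, 24, 1091]);
translate([1951, 73, 81]) cube([102, 24, 1091]);
translate([2116, 73, 81]) cube([102, 24, 1091]);
translate([2281, 73, 81]) cube([102, 24, 1091]);


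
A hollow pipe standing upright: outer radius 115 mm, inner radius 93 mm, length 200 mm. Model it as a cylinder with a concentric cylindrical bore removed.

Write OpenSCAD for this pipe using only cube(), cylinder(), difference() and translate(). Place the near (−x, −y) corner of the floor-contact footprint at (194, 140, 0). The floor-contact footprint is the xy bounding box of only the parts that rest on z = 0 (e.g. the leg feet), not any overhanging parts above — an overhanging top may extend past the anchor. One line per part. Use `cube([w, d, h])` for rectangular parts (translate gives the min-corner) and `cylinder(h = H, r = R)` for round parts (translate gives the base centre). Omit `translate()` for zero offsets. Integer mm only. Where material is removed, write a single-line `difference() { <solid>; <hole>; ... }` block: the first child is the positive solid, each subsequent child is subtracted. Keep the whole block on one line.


difference() { translate([309, 255, 0]) cylinder(h = 200, r = 115); translate([309, 255, 0]) cylinder(h = 200, r = 93); }


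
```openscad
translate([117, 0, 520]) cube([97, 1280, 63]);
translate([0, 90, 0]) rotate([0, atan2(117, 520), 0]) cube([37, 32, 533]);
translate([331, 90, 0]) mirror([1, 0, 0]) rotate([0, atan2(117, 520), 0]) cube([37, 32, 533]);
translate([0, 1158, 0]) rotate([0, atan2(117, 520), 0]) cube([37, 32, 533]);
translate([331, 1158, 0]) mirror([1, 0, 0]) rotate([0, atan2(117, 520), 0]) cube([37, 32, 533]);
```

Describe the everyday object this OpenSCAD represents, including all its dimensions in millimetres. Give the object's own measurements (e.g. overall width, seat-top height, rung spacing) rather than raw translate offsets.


A sawhorse. A 97×1280×63 mm beam (x, y, z) sits on two A-frame leg pairs. Each pair is two raked legs of 37×32 mm section (32 mm along y) splaying symmetrically in x. Each leg rises 520 mm vertically over 117 mm of horizontal reach and is 533 mm long along its own axis. Every leg's outer bottom edge rests on the floor and its outer top edge meets a bottom edge of the beam — the left legs (tilting toward +x) meet the beam's −x bottom edge, the right legs (their mirror images, tilting toward −x) meet its +x bottom edge — so the leg tops tuck under the beam, the beam's underside is 520 mm above the floor, and the feet are 331 mm apart outside-to-outside with the beam centred between them. The two leg pairs are set in 90 mm from either end of the beam.


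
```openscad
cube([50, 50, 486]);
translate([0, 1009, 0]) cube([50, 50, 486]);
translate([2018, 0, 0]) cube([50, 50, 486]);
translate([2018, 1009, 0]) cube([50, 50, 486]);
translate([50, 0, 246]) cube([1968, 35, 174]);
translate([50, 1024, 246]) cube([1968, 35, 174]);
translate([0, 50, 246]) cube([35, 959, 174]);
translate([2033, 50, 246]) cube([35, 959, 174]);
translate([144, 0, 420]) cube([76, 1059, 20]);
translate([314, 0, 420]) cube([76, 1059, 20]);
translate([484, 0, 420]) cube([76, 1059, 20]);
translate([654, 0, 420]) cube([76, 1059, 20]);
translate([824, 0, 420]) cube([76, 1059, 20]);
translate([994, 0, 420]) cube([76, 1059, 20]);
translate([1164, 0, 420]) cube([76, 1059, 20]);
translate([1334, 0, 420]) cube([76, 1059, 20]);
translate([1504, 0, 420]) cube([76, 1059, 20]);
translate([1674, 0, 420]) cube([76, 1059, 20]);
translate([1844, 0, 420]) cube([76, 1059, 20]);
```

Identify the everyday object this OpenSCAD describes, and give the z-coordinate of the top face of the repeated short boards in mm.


A bed frame. The slat-top height is 440 mm.

Four posts, four rails, and a row of slats — a bed frame. Slats sit on the rails at z = 246 + 174 = 420; with slat thickness 20, the top is 440 mm.


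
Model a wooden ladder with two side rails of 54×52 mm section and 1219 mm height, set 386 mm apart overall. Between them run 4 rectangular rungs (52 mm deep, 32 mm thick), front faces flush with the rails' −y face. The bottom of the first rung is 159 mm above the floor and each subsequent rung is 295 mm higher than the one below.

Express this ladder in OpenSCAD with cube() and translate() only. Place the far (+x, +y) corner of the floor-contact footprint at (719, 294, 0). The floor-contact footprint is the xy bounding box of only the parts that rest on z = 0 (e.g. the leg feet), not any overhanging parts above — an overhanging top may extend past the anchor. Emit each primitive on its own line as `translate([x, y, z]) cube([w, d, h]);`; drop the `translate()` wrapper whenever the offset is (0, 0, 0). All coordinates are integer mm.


translate([333, 242, 0]) cube([54, 52, 1219]);
translate([665, 242, 0]) cube([54, 52, 1219]);
translate([387, 242, 159]) cube([278, 52, 32]);
translate([387, 242, 454]) cube([278, 52, 32]);
translate([387, 242, 749]) cube([278, 52, 32]);
translate([387, 242, 1044]) cube([278, 52, 32]);


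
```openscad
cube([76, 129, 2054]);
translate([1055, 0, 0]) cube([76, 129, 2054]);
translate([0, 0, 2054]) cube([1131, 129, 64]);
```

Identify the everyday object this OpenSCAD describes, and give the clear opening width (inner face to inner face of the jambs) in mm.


A door frame. The clear opening width is 979 mm.

Two 2054 mm tall posts with a header on top — a door frame. The left jamb is 76 mm wide at x = 0; the right jamb starts at x = 1055. The clear opening is 1055 − 76 = 979 mm.


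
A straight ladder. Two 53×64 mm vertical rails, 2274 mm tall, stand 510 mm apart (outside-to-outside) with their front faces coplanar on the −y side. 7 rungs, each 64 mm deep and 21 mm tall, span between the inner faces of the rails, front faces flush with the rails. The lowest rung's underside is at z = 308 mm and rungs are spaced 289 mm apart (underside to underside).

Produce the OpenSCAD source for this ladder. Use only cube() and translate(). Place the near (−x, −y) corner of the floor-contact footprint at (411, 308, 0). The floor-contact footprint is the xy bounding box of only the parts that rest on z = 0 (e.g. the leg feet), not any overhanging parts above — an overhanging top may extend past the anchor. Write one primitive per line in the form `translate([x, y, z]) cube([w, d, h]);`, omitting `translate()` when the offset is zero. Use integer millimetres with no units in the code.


translate([411, 308, 0]) cube([53, 64, 2274]);
translate([868, 308, 0]) cube([53, 64, 2274]);
translate([464, 308, 308]) cube([404, 64, 21]);
translate([464, 308, 597]) cube([404, 64, 21]);
translate([464, 308, 886]) cube([404, 64, 21]);
translate([464, 308, 1175]) cube([404, 64, 21]);
translate([464, 308, 1464]) cube([404, 64, 21]);
translate([464, 308, 1753]) cube([404, 64, 21]);
translate([464, 308, 2042]) cube([404, 64, 21]);


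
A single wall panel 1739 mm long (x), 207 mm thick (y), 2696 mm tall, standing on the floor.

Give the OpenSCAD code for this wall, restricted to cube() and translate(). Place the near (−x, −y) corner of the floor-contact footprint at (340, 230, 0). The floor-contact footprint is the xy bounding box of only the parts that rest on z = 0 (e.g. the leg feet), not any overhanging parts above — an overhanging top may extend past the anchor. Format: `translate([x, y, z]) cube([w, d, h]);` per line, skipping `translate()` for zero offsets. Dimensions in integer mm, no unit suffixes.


translate([340, 230, 0]) cube([1739, 207, 2696]);


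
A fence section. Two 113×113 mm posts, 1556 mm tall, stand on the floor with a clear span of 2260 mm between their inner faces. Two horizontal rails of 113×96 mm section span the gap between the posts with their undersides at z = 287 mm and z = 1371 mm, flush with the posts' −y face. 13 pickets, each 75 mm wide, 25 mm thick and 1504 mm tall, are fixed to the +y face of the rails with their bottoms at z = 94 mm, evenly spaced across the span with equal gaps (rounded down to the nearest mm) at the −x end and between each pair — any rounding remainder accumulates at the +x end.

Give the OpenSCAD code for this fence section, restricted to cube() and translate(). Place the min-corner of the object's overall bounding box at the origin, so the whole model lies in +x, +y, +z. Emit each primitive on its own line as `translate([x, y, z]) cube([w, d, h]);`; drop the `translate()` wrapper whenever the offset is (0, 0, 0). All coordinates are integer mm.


cube([113, 113, 1556]);
translate([2373, 0, 0]) cube([113, 113, 1556]);
translate([113, 0, 287]) cube([2260, 113, 96]);
translate([113, 0, 1371]) cube([2260, 113, 96]);
translate([204, 113, 94]) cube([75, 25, 1504]);
translate([370, 113, 94]) cube([75, 25, 1504]);
translate([536, 113, 94]) cube([75, 25, 1504]);
translate([702, 113, 94]) cube([75, 25, 1504]);
translate([868, 113, 94]) cube([75, 25, 1504]);
translate([1034, 113, 94]) cube([75, 25, 1504]);
translate([1200, 113, 94]) cube([75, 25, 1504]);
translate([1366, 113, 94]) cube([75, 25, 1504]);
translate([1532, 113, 94]) cube([75, 25, 1504]);
translate([1698, 113, 94]) cube([75, 25, 1504]);
translate([1864, 113, 94]) cube([75, 25, 1504]);
translate([2030, 113, 94]) cube([75, 25, 1504]);
translate([2196, 113, 94]) cube([75, 25, 1504]);


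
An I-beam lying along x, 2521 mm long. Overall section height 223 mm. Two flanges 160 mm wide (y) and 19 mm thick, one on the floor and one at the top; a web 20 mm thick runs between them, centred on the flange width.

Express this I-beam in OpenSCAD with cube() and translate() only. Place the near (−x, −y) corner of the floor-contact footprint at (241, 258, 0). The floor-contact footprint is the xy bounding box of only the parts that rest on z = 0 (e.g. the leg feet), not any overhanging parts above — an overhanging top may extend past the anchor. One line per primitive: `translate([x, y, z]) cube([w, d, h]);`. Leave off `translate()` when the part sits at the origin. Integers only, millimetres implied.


translate([241, 258, 0]) cube([2521, 160, 19]);
translate([241, 328, 19]) cube([2521, 20, 185]);
translate([241, 258, 204]) cube([2521, 160, 19]);


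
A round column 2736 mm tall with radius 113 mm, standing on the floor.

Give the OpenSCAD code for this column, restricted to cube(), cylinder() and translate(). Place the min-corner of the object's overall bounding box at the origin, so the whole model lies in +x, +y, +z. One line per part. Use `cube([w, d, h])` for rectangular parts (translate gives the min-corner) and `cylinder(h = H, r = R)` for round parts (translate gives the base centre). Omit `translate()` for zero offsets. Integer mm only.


translate([113, 113, 0]) cylinder(h = 2736, r = 113);


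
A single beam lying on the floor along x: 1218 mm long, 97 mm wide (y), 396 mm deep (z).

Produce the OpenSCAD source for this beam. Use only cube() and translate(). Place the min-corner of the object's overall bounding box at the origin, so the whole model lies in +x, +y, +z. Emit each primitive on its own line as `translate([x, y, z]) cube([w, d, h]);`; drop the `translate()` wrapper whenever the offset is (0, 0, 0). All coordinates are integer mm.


cube([1218, 97, 396]);


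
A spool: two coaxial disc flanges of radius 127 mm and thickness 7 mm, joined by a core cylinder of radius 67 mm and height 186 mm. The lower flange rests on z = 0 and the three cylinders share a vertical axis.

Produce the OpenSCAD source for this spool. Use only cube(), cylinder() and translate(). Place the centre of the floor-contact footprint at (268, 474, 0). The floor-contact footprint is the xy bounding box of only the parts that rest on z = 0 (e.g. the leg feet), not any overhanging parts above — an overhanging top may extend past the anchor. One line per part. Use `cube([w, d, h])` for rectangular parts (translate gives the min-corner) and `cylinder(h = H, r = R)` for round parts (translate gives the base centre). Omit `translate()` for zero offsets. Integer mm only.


translate([268, 474, 0]) cylinder(h = 7, r = 127);
translate([268, 474, 7]) cylinder(h = 186, r = 67);
translate([268, 474, 193]) cylinder(h = 7, r = 127);


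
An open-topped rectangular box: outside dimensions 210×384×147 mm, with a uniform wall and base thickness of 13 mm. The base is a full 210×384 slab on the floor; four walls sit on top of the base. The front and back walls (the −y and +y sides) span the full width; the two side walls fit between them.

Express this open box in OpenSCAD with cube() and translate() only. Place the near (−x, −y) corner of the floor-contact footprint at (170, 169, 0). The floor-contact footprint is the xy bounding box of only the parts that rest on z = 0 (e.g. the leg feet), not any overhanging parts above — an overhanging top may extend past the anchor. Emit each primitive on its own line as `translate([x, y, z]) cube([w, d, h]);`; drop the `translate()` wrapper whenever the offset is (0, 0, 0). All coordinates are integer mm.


translate([170, 169, 0]) cube([210, 384, 13]);
translate([170, 169, 13]) cube([210, 13, 134]);
translate([170, 540, 13]) cube([210, 13, 134]);
translate([170, 182, 13]) cube([13, 358, 134]);
translate([367, 182, 13]) cube([13, 358, 134]);


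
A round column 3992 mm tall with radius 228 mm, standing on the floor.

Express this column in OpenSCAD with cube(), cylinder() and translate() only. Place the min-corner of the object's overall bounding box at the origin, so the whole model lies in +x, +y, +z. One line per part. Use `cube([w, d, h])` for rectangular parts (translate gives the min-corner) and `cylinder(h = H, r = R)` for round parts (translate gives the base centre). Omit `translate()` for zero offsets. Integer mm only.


translate([228, 228, 0]) cylinder(h = 3992, r = 228);


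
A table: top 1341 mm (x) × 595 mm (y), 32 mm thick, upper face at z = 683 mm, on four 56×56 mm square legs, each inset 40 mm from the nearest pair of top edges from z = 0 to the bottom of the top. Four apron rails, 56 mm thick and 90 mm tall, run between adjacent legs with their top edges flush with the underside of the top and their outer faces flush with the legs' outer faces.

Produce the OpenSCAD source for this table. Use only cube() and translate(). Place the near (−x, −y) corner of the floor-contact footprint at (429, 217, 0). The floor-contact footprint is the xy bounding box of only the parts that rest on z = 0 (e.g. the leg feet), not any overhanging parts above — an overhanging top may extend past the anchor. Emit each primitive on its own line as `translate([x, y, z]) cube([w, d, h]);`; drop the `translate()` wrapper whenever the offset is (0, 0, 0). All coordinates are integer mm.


translate([389, 177, 651]) cube([1341, 595, 32]);
translate([429, 217, 0]) cube([56, 56, 651]);
translate([1634, 217, 0]) cube([56, 56, 651]);
translate([429, 676, 0]) cube([56, 56, 651]);
translate([1634, 676, 0]) cube([56, 56, 651]);
translate([485, 217, 561]) cube([1149, 56, 90]);
translate([485, 676, 561]) cube([1149, 56, 90]);
translate([429, 273, 561]) cube([56, 403, 90]);
translate([1634, 273, 561]) cube([56, 403, 90]);


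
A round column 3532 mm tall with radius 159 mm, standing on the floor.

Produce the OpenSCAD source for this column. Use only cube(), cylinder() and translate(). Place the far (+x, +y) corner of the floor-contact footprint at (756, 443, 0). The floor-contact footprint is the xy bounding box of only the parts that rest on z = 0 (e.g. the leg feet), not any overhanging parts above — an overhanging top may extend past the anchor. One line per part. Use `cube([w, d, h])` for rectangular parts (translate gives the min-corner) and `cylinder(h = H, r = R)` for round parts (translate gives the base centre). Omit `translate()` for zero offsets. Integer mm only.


translate([597, 284, 0]) cylinder(h = 3532, r = 159);


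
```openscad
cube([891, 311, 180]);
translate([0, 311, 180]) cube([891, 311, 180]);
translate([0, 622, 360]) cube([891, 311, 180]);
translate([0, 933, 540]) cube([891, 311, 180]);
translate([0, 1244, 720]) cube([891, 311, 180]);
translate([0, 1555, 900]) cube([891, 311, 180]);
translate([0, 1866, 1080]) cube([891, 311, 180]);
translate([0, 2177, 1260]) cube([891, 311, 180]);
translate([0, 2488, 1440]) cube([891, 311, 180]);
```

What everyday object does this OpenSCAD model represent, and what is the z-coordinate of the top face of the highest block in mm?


A staircase. The total rise is 1620 mm.

9 identical blocks, each offset up and back from the previous — a staircase. Each step is 180 mm tall and there are 9 of them, so the total rise is 9 × 180 = 1620 mm.


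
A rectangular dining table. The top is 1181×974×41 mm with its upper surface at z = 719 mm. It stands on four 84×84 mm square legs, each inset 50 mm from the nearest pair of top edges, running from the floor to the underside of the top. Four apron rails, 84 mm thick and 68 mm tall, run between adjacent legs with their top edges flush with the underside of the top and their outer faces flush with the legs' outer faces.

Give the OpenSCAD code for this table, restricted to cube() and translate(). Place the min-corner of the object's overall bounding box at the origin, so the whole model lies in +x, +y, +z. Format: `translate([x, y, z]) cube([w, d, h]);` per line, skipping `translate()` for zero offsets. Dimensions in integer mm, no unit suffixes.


translate([0, 0, 678]) cube([1181, 974, 41]);
translate([50, 50, 0]) cube([84, 84, 678]);
translate([1047, 50, 0]) cube([84, 84, 678]);
translate([50, 840, 0]) cube([84, 84, 678]);
translate([1047, 840, 0]) cube([84, 84, 678]);
translate([134, 50, 610]) cube([913, 84, 68]);
translate([134, 840, 610]) cube([913, 84, 68]);
translate([50, 134, 610]) cube([84, 706, 68]);
translate([1047, 134, 610]) cube([84, 706, 68]);


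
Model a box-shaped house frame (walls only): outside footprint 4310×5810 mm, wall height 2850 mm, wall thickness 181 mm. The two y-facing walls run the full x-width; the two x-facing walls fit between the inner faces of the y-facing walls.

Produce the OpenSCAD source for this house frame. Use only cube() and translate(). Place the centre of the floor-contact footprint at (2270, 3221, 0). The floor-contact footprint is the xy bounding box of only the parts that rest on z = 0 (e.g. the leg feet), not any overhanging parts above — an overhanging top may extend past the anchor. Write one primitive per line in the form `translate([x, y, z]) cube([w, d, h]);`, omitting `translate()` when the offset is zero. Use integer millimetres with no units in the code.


translate([115, 316, 0]) cube([4310, 181, 2850]);
translate([115, 5945, 0]) cube([4310, 181, 2850]);
translate([115, 497, 0]) cube([181, 5448, 2850]);
translate([4244, 497, 0]) cube([181, 5448, 2850]);


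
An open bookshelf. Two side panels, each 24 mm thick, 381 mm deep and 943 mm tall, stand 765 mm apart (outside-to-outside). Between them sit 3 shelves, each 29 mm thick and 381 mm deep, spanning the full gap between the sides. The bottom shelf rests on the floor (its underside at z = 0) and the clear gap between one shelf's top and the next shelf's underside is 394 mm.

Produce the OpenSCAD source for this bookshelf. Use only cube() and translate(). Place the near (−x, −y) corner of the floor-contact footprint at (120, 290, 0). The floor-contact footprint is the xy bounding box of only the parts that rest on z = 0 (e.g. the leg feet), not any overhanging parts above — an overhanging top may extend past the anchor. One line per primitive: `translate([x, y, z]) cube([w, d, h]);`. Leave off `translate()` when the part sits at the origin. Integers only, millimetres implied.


translate([120, 290, 0]) cube([24, 381, 943]);
translate([861, 290, 0]) cube([24, 381, 943]);
translate([144, 290, 0]) cube([717, 381, 29]);
translate([144, 290, 423]) cube([717, 381, 29]);
translate([144, 290, 846]) cube([717, 381, 29]);


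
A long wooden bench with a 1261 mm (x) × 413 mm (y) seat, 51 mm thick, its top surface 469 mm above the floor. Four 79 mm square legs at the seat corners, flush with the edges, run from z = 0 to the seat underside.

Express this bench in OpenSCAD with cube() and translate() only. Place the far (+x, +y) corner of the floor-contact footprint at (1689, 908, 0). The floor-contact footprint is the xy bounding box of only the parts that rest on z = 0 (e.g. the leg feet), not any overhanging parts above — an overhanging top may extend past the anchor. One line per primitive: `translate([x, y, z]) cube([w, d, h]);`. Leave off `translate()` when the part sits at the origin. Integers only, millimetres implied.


// leg_h = 469 − 51 = 418
translate([428, 495, 418]) cube([1261, 413, 51]);
translate([428, 495, 0]) cube([79, 79, 418]);
translate([428, 829, 0]) cube([79, 79, 418]);
translate([1610, 495, 0]) cube([79, 79, 418]);
translate([1610, 829, 0]) cube([79, 79, 418]);


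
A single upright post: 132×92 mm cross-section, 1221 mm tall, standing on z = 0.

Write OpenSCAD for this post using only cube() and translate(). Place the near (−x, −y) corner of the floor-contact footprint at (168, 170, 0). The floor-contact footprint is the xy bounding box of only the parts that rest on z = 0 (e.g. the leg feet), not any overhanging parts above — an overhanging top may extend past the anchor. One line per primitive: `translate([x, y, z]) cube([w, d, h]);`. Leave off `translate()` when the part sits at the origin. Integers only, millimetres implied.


translate([168, 170, 0]) cube([132, 92, 1221]);


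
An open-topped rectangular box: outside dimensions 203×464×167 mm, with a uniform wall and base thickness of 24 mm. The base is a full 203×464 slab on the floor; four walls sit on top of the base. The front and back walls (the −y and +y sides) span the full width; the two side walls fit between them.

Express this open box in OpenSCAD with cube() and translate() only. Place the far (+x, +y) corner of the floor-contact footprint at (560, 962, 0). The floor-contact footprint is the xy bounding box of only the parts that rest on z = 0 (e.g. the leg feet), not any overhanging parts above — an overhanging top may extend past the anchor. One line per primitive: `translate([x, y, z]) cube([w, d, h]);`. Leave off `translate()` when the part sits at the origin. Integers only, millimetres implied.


translate([357, 498, 0]) cube([203, 464, 24]);
translate([357, 498, 24]) cube([203, 24, 143]);
translate([357, 938, 24]) cube([203, 24, 143]);
translate([357, 522, 24]) cube([24, 416, 143]);
translate([536, 522, 24]) cube([24, 416, 143]);


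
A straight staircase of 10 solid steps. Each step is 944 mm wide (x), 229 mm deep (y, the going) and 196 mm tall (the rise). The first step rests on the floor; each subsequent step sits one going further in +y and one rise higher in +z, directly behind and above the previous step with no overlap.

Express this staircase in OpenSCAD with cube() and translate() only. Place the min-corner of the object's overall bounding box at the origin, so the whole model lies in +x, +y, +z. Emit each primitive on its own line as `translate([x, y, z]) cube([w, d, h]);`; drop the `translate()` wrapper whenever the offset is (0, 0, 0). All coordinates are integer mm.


cube([944, 229, 196]);
translate([0, 229, 196]) cube([944, 229, 196]);
translate([0, 458, 392]) cube([944, 229, 196]);
translate([0, 687, 588]) cube([944, 229, 196]);
translate([0, 916, 784]) cube([944, 229, 196]);
translate([0, 1145, 980]) cube([944, 229, 196]);
translate([0, 1374, 1176]) cube([944, 229, 196]);
translate([0, 1603, 1372]) cube([944, 229, 196]);
translate([0, 1832, 1568]) cube([944, 229, 196]);
translate([0, 2061, 1764]) cube([944, 229, 196]);


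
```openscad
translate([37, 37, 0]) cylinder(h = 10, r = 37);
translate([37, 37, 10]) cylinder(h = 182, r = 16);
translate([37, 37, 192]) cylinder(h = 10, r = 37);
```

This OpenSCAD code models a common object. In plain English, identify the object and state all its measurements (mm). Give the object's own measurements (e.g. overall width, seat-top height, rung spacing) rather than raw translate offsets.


A spool: two coaxial disc flanges of radius 37 mm and thickness 10 mm, joined by a core cylinder of radius 16 mm and height 182 mm. The lower flange rests on z = 0 and the three cylinders share a vertical axis.


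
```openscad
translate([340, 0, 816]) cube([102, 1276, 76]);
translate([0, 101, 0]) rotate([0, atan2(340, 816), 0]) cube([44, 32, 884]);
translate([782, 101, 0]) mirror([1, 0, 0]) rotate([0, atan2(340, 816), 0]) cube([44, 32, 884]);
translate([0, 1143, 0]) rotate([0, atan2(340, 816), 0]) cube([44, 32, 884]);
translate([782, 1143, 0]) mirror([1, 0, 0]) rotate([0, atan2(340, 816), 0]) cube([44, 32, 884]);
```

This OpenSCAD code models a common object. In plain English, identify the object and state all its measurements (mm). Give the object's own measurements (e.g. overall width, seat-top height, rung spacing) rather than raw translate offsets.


A sawhorse. A 102×1276×76 mm beam (x, y, z) sits on two A-frame leg pairs. Each pair is two raked legs of 44×32 mm section (32 mm along y) splaying symmetrically in x. Each leg rises 816 mm vertically over 340 mm of horizontal reach and is 884 mm long along its own axis. Every leg's outer bottom edge rests on the floor and its outer top edge meets a bottom edge of the beam — the left legs (tilting toward +x) meet the beam's −x bottom edge, the right legs (their mirror images, tilting toward −x) meet its +x bottom edge — so the leg tops tuck under the beam, the beam's underside is 816 mm above the floor, and the feet are 782 mm apart outside-to-outside with the beam centred between them. The two leg pairs are set in 101 mm from either end of the beam.


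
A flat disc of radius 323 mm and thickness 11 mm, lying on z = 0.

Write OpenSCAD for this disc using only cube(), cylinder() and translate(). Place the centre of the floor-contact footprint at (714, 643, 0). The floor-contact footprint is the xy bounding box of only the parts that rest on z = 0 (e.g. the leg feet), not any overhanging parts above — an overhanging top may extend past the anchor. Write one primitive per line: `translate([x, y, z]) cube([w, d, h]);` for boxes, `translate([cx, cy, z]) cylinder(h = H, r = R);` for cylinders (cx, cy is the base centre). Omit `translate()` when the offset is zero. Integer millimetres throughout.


translate([714, 643, 0]) cylinder(h = 11, r = 323);
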